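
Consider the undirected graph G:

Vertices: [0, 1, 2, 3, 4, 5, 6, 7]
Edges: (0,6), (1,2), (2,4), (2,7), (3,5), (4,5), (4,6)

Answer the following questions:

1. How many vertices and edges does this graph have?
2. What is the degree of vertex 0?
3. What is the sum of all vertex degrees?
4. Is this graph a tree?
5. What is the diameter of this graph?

Count: 8 vertices, 7 edges.
Vertex 0 has neighbors [6], degree = 1.
Handshaking lemma: 2 * 7 = 14.
A graph is a tree iff it is connected and has exactly n-1 edges. This graph is connected (all 8 vertices in one component) and has 8-1 = 7 edges. It is a tree.
Diameter (longest shortest path) = 4.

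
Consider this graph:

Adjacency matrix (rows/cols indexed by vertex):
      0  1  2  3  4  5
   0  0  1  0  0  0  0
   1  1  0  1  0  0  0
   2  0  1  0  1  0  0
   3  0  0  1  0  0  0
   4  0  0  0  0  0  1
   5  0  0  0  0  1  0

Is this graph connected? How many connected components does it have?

Checking connectivity: the graph has 2 connected component(s).
Components: [[0, 1, 2, 3], [4, 5]]. The graph is NOT connected.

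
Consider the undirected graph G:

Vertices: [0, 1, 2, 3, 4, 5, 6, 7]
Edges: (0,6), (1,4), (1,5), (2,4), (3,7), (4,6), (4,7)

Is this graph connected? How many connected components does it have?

Checking connectivity: the graph has 1 connected component(s).
All vertices are reachable from each other. The graph IS connected.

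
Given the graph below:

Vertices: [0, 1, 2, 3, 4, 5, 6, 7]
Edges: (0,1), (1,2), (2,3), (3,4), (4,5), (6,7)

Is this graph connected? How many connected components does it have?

Checking connectivity: the graph has 2 connected component(s).
Components: [[0, 1, 2, 3, 4, 5], [6, 7]]. The graph is NOT connected.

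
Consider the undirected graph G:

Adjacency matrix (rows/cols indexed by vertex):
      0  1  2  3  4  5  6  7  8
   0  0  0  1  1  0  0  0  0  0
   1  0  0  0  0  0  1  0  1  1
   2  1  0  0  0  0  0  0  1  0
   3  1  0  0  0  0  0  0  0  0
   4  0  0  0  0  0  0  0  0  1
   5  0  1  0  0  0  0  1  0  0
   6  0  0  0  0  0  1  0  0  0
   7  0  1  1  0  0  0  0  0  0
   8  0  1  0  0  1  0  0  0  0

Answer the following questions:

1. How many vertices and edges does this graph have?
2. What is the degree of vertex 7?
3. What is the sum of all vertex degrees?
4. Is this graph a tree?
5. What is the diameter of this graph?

Count: 9 vertices, 8 edges.
Vertex 7 has neighbors [1, 2], degree = 2.
Handshaking lemma: 2 * 8 = 16.
A graph is a tree iff it is connected and has exactly n-1 edges. This graph is connected (all 9 vertices in one component) and has 9-1 = 8 edges. It is a tree.
Diameter (longest shortest path) = 6.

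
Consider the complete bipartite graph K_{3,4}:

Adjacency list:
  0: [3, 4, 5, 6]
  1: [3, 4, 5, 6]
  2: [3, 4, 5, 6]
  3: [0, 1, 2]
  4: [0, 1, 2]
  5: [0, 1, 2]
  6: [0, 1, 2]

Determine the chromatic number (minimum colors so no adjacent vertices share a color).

K_{3,4} is bipartite: vertices split into two independent sets of size 3 and 4.
Color one set 0, the other 1. No adjacent vertices share a color.
Chromatic number = 2.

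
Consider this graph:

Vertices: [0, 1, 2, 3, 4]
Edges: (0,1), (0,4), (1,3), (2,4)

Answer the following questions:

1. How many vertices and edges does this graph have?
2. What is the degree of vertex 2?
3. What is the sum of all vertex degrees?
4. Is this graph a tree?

Count: 5 vertices, 4 edges.
Vertex 2 has neighbors [4], degree = 1.
Handshaking lemma: 2 * 4 = 8.
A graph is a tree iff it is connected and has exactly n-1 edges. This graph is connected (all 5 vertices in one component) and has 5-1 = 4 edges. It is a tree.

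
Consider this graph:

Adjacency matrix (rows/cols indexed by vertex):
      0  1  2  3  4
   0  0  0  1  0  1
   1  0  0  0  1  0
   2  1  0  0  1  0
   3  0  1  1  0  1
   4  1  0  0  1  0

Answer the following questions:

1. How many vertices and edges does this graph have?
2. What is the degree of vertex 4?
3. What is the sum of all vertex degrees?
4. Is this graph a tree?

Count: 5 vertices, 5 edges.
Vertex 4 has neighbors [0, 3], degree = 2.
Handshaking lemma: 2 * 5 = 10.
A tree on 5 vertices has 4 edges. This graph has 5 edges (1 extra). Not a tree.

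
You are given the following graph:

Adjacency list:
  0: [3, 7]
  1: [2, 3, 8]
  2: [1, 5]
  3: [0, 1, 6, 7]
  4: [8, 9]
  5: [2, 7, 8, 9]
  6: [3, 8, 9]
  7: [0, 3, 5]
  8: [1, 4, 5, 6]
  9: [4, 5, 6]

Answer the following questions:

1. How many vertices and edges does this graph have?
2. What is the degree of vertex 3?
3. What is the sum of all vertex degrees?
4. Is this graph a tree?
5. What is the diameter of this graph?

Count: 10 vertices, 15 edges.
Vertex 3 has neighbors [0, 1, 6, 7], degree = 4.
Handshaking lemma: 2 * 15 = 30.
A tree on 10 vertices has 9 edges. This graph has 15 edges (6 extra). Not a tree.
Diameter (longest shortest path) = 4.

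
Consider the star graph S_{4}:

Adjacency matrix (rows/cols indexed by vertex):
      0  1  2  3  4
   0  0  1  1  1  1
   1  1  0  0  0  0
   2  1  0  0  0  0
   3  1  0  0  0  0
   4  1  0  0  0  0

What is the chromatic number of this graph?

S_{4} has one hub adjacent to 4 leaves; leaves are pairwise non-adjacent.
Color the hub 0 and every leaf 1.
Chromatic number = 2.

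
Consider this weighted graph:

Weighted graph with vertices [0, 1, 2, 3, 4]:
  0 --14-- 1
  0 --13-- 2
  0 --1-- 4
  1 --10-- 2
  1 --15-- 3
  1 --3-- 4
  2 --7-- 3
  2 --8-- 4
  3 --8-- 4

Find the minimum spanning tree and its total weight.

Applying Kruskal's algorithm (sort edges by weight, add if no cycle):
  Add (0,4) w=1
  Add (1,4) w=3
  Add (2,3) w=7
  Add (2,4) w=8
  Skip (3,4) w=8 (creates cycle)
  Skip (1,2) w=10 (creates cycle)
  Skip (0,2) w=13 (creates cycle)
  Skip (0,1) w=14 (creates cycle)
  Skip (1,3) w=15 (creates cycle)
MST weight = 19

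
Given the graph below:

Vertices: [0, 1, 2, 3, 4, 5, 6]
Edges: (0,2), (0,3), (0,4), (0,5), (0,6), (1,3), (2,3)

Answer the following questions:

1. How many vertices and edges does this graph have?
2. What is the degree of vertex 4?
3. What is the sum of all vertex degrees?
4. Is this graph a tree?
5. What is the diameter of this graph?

Count: 7 vertices, 7 edges.
Vertex 4 has neighbors [0], degree = 1.
Handshaking lemma: 2 * 7 = 14.
A tree on 7 vertices has 6 edges. This graph has 7 edges (1 extra). Not a tree.
Diameter (longest shortest path) = 3.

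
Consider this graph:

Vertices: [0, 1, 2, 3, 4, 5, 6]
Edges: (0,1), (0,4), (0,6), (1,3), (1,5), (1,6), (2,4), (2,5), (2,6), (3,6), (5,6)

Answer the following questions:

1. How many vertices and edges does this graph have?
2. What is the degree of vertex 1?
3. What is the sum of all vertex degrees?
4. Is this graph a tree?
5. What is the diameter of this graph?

Count: 7 vertices, 11 edges.
Vertex 1 has neighbors [0, 3, 5, 6], degree = 4.
Handshaking lemma: 2 * 11 = 22.
A tree on 7 vertices has 6 edges. This graph has 11 edges (5 extra). Not a tree.
Diameter (longest shortest path) = 3.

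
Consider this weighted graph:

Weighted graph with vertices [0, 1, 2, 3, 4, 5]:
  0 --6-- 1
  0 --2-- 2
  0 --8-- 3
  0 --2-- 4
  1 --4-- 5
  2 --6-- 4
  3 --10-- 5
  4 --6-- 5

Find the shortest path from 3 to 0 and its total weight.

Using Dijkstra's algorithm from vertex 3:
Shortest path: 3 -> 0
Total weight: 8 = 8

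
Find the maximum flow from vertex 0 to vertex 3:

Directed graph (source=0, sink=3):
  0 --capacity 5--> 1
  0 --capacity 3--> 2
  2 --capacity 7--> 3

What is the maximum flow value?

Computing max flow:
  Flow on (0->2): 3/3
  Flow on (2->3): 3/7
Maximum flow = 3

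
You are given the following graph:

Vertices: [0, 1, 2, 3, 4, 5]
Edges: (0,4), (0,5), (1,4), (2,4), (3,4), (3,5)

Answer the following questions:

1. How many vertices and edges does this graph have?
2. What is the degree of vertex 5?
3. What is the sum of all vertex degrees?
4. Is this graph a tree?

Count: 6 vertices, 6 edges.
Vertex 5 has neighbors [0, 3], degree = 2.
Handshaking lemma: 2 * 6 = 12.
A tree on 6 vertices has 5 edges. This graph has 6 edges (1 extra). Not a tree.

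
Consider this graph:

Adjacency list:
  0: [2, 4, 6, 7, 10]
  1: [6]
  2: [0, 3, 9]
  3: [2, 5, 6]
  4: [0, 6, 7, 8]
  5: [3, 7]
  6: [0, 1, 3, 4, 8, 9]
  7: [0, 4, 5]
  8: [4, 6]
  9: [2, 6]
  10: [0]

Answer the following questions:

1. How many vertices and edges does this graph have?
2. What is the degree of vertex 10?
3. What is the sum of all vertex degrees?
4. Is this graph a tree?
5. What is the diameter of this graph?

Count: 11 vertices, 16 edges.
Vertex 10 has neighbors [0], degree = 1.
Handshaking lemma: 2 * 16 = 32.
A tree on 11 vertices has 10 edges. This graph has 16 edges (6 extra). Not a tree.
Diameter (longest shortest path) = 3.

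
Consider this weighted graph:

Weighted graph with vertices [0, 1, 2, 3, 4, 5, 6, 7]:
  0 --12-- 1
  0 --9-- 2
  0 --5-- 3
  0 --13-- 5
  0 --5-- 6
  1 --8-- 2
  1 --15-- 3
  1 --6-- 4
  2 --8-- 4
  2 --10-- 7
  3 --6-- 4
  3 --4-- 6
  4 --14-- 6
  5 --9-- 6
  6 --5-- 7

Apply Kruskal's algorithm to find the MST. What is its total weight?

Applying Kruskal's algorithm (sort edges by weight, add if no cycle):
  Add (3,6) w=4
  Add (0,3) w=5
  Skip (0,6) w=5 (creates cycle)
  Add (6,7) w=5
  Add (1,4) w=6
  Add (3,4) w=6
  Add (1,2) w=8
  Skip (2,4) w=8 (creates cycle)
  Skip (0,2) w=9 (creates cycle)
  Add (5,6) w=9
  Skip (2,7) w=10 (creates cycle)
  Skip (0,1) w=12 (creates cycle)
  Skip (0,5) w=13 (creates cycle)
  Skip (4,6) w=14 (creates cycle)
  Skip (1,3) w=15 (creates cycle)
MST weight = 43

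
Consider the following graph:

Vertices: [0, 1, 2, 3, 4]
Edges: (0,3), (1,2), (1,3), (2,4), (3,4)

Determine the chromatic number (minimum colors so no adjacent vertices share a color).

The graph has a maximum clique of size 2 (lower bound on chromatic number).
A valid 2-coloring: {0: 1, 1: 1, 2: 0, 3: 0, 4: 1}.
Chromatic number = 2.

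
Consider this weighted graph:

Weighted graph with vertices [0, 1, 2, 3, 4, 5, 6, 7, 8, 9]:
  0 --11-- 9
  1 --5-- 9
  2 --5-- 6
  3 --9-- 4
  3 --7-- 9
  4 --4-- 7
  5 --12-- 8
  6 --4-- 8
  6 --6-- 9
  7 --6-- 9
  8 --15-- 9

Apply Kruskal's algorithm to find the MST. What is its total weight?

Applying Kruskal's algorithm (sort edges by weight, add if no cycle):
  Add (4,7) w=4
  Add (6,8) w=4
  Add (1,9) w=5
  Add (2,6) w=5
  Add (6,9) w=6
  Add (7,9) w=6
  Add (3,9) w=7
  Skip (3,4) w=9 (creates cycle)
  Add (0,9) w=11
  Add (5,8) w=12
  Skip (8,9) w=15 (creates cycle)
MST weight = 60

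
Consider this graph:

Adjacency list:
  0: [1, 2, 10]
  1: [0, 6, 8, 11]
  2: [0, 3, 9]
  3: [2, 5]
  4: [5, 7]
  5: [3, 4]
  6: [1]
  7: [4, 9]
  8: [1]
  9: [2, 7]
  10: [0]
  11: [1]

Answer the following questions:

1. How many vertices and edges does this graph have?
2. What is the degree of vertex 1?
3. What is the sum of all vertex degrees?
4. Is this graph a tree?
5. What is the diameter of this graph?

Count: 12 vertices, 12 edges.
Vertex 1 has neighbors [0, 6, 8, 11], degree = 4.
Handshaking lemma: 2 * 12 = 24.
A tree on 12 vertices has 11 edges. This graph has 12 edges (1 extra). Not a tree.
Diameter (longest shortest path) = 6.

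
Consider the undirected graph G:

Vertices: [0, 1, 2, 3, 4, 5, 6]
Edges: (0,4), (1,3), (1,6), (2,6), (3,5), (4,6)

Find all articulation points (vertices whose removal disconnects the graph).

An articulation point is a vertex whose removal disconnects the graph.
Articulation points: [1, 3, 4, 6]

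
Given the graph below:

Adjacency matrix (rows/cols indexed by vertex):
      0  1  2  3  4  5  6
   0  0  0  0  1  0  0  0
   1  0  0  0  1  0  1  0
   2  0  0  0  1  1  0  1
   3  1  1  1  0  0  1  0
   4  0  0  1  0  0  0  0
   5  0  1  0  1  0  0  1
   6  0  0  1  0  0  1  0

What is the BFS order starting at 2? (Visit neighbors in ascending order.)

BFS from vertex 2 (neighbors processed in ascending order):
Visit order: 2, 3, 4, 6, 0, 1, 5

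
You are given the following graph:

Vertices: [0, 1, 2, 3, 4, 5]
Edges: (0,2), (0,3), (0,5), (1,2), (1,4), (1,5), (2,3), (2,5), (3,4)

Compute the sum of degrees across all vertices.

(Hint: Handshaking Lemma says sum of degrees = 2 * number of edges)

Count edges: 9 edges.
By Handshaking Lemma: sum of degrees = 2 * 9 = 18.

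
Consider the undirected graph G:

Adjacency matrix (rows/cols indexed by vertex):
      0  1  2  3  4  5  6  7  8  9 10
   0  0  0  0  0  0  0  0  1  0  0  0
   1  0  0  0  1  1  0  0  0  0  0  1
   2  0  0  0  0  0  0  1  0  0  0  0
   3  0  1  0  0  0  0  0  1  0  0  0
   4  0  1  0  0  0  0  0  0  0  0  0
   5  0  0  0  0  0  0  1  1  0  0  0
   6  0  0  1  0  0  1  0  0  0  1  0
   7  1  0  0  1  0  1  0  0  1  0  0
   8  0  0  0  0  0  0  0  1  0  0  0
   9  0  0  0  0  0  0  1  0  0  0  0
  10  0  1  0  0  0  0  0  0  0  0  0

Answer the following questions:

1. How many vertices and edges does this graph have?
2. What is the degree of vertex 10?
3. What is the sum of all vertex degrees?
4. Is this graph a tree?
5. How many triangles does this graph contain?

Count: 11 vertices, 10 edges.
Vertex 10 has neighbors [1], degree = 1.
Handshaking lemma: 2 * 10 = 20.
A graph is a tree iff it is connected and has exactly n-1 edges. This graph is connected (all 11 vertices in one component) and has 11-1 = 10 edges. It is a tree.
Number of triangles = 0.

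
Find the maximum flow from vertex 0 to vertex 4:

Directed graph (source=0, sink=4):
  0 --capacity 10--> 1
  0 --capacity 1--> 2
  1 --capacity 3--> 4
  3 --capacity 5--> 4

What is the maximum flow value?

Computing max flow:
  Flow on (0->1): 3/10
  Flow on (1->4): 3/3
Maximum flow = 3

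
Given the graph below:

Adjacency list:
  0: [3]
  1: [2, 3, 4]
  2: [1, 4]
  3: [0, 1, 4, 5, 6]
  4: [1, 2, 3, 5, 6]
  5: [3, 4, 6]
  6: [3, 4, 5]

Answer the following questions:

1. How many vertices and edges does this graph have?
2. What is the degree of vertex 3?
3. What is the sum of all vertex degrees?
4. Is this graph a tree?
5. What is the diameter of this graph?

Count: 7 vertices, 11 edges.
Vertex 3 has neighbors [0, 1, 4, 5, 6], degree = 5.
Handshaking lemma: 2 * 11 = 22.
A tree on 7 vertices has 6 edges. This graph has 11 edges (5 extra). Not a tree.
Diameter (longest shortest path) = 3.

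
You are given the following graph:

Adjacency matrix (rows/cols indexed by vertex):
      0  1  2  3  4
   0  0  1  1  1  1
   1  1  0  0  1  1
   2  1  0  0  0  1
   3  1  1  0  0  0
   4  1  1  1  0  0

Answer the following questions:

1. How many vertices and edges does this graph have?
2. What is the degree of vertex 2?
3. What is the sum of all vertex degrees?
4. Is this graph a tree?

Count: 5 vertices, 7 edges.
Vertex 2 has neighbors [0, 4], degree = 2.
Handshaking lemma: 2 * 7 = 14.
A tree on 5 vertices has 4 edges. This graph has 7 edges (3 extra). Not a tree.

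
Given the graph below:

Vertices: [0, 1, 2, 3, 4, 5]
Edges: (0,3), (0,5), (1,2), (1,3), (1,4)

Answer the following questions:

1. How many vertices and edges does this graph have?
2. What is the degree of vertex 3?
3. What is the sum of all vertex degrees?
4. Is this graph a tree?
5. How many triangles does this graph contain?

Count: 6 vertices, 5 edges.
Vertex 3 has neighbors [0, 1], degree = 2.
Handshaking lemma: 2 * 5 = 10.
A graph is a tree iff it is connected and has exactly n-1 edges. This graph is connected (all 6 vertices in one component) and has 6-1 = 5 edges. It is a tree.
Number of triangles = 0.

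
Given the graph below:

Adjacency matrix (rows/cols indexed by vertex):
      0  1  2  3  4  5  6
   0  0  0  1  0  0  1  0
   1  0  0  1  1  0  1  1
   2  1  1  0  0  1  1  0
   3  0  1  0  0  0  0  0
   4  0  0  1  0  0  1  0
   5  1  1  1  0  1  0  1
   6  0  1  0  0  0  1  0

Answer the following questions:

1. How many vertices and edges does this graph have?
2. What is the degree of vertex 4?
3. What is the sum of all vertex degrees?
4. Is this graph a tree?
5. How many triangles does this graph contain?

Count: 7 vertices, 10 edges.
Vertex 4 has neighbors [2, 5], degree = 2.
Handshaking lemma: 2 * 10 = 20.
A tree on 7 vertices has 6 edges. This graph has 10 edges (4 extra). Not a tree.
Number of triangles = 4.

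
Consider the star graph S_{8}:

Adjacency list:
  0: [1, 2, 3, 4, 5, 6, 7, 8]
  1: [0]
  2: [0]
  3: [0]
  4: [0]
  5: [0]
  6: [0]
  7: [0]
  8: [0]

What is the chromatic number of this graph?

S_{8} has one hub adjacent to 8 leaves; leaves are pairwise non-adjacent.
Color the hub 0 and every leaf 1.
Chromatic number = 2.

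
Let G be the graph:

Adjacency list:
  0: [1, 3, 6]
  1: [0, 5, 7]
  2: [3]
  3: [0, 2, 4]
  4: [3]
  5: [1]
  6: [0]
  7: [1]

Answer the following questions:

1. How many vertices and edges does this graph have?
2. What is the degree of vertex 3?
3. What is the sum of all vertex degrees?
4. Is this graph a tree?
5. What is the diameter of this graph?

Count: 8 vertices, 7 edges.
Vertex 3 has neighbors [0, 2, 4], degree = 3.
Handshaking lemma: 2 * 7 = 14.
A graph is a tree iff it is connected and has exactly n-1 edges. This graph is connected (all 8 vertices in one component) and has 8-1 = 7 edges. It is a tree.
Diameter (longest shortest path) = 4.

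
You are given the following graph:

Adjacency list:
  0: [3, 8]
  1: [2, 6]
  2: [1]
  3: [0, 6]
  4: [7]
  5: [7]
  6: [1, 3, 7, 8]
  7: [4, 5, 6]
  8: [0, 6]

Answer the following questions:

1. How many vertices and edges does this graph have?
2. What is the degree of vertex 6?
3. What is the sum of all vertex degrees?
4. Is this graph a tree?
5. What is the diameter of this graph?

Count: 9 vertices, 9 edges.
Vertex 6 has neighbors [1, 3, 7, 8], degree = 4.
Handshaking lemma: 2 * 9 = 18.
A tree on 9 vertices has 8 edges. This graph has 9 edges (1 extra). Not a tree.
Diameter (longest shortest path) = 4.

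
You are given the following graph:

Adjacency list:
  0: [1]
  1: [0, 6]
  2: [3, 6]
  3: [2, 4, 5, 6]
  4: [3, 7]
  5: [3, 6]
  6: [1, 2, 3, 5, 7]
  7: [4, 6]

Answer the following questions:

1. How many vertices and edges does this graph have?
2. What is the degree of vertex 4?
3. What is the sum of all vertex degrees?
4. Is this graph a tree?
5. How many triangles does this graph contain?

Count: 8 vertices, 10 edges.
Vertex 4 has neighbors [3, 7], degree = 2.
Handshaking lemma: 2 * 10 = 20.
A tree on 8 vertices has 7 edges. This graph has 10 edges (3 extra). Not a tree.
Number of triangles = 2.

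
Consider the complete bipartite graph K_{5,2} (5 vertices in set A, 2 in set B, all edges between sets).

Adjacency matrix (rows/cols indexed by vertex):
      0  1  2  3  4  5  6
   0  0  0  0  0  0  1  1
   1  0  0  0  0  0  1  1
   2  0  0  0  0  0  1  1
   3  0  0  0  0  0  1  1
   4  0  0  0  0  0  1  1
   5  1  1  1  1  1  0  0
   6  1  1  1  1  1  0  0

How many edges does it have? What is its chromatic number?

K_{5,2} has 5 * 2 = 10 edges.
Bipartite graphs have chromatic number 2 (color each partition differently).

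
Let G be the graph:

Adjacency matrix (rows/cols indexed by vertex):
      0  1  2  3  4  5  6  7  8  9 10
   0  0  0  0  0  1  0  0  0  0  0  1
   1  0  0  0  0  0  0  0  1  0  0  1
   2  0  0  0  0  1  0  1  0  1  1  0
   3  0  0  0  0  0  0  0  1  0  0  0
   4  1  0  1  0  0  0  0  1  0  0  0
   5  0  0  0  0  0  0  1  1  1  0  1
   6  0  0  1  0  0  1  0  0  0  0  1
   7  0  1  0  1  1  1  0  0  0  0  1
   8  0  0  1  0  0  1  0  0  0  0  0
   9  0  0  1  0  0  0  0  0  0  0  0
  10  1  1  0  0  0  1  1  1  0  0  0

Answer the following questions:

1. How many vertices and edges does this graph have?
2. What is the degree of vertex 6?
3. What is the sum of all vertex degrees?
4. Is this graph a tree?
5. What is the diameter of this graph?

Count: 11 vertices, 16 edges.
Vertex 6 has neighbors [2, 5, 10], degree = 3.
Handshaking lemma: 2 * 16 = 32.
A tree on 11 vertices has 10 edges. This graph has 16 edges (6 extra). Not a tree.
Diameter (longest shortest path) = 4.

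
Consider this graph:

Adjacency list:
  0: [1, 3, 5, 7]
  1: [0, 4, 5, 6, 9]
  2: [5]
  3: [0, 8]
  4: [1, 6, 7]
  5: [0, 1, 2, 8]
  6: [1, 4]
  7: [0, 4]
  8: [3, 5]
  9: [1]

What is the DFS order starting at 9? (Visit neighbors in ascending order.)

DFS from vertex 9 (neighbors processed in ascending order):
Visit order: 9, 1, 0, 3, 8, 5, 2, 7, 4, 6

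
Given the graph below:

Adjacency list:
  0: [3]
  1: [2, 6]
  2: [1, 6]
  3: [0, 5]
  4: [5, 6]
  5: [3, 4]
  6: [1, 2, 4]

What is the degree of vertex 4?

Vertex 4 has neighbors [5, 6], so deg(4) = 2.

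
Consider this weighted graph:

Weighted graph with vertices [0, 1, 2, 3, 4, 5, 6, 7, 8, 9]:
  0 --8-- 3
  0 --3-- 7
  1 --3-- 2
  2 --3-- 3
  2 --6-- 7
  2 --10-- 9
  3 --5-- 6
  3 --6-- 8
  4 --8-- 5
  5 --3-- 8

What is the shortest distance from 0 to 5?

Using Dijkstra's algorithm from vertex 0:
Shortest path: 0 -> 3 -> 8 -> 5
Total weight: 8 + 6 + 3 = 17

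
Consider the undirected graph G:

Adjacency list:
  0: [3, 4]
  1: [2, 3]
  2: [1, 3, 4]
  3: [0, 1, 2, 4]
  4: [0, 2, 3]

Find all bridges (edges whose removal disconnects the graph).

No bridges found. The graph is 2-edge-connected (no single edge removal disconnects it).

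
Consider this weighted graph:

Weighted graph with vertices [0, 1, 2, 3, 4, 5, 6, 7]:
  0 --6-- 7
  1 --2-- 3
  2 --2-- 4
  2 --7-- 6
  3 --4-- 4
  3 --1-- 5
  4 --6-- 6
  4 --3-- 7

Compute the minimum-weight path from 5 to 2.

Using Dijkstra's algorithm from vertex 5:
Shortest path: 5 -> 3 -> 4 -> 2
Total weight: 1 + 4 + 2 = 7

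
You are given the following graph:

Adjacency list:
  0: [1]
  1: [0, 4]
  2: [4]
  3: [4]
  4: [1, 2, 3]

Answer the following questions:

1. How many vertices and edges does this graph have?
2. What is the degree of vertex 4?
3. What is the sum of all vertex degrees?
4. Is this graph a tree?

Count: 5 vertices, 4 edges.
Vertex 4 has neighbors [1, 2, 3], degree = 3.
Handshaking lemma: 2 * 4 = 8.
A graph is a tree iff it is connected and has exactly n-1 edges. This graph is connected (all 5 vertices in one component) and has 5-1 = 4 edges. It is a tree.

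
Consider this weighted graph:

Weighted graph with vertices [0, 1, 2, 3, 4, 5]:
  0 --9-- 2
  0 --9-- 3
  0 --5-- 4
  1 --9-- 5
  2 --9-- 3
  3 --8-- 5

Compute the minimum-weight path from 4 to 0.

Using Dijkstra's algorithm from vertex 4:
Shortest path: 4 -> 0
Total weight: 5 = 5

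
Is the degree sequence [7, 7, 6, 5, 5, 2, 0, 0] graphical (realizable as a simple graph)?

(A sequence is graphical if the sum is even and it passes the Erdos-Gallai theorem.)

Sum of degrees = 32. Sum is even but fails Erdos-Gallai. The sequence is NOT graphical.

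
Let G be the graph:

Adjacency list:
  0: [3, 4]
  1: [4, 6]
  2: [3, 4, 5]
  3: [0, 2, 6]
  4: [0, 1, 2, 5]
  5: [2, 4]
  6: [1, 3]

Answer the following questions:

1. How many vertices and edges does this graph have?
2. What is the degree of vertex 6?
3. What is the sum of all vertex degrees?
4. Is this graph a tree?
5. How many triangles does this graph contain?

Count: 7 vertices, 9 edges.
Vertex 6 has neighbors [1, 3], degree = 2.
Handshaking lemma: 2 * 9 = 18.
A tree on 7 vertices has 6 edges. This graph has 9 edges (3 extra). Not a tree.
Number of triangles = 1.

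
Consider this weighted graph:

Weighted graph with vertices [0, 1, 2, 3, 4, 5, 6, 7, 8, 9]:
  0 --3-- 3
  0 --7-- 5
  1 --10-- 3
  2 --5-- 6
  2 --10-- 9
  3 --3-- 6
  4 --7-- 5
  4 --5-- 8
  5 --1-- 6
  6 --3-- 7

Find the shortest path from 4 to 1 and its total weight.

Using Dijkstra's algorithm from vertex 4:
Shortest path: 4 -> 5 -> 6 -> 3 -> 1
Total weight: 7 + 1 + 3 + 10 = 21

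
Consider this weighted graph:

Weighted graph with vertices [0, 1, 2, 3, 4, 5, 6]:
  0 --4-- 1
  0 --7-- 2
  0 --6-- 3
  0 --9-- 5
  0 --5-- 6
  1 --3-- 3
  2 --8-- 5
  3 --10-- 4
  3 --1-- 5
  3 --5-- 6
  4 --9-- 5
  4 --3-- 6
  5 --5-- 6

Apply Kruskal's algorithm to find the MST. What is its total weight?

Applying Kruskal's algorithm (sort edges by weight, add if no cycle):
  Add (3,5) w=1
  Add (1,3) w=3
  Add (4,6) w=3
  Add (0,1) w=4
  Add (0,6) w=5
  Skip (3,6) w=5 (creates cycle)
  Skip (5,6) w=5 (creates cycle)
  Skip (0,3) w=6 (creates cycle)
  Add (0,2) w=7
  Skip (2,5) w=8 (creates cycle)
  Skip (0,5) w=9 (creates cycle)
  Skip (4,5) w=9 (creates cycle)
  Skip (3,4) w=10 (creates cycle)
MST weight = 23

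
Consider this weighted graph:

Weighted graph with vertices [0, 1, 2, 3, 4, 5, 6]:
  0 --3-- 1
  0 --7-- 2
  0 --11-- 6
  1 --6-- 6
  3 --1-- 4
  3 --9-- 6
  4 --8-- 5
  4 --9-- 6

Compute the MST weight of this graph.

Applying Kruskal's algorithm (sort edges by weight, add if no cycle):
  Add (3,4) w=1
  Add (0,1) w=3
  Add (1,6) w=6
  Add (0,2) w=7
  Add (4,5) w=8
  Add (3,6) w=9
  Skip (4,6) w=9 (creates cycle)
  Skip (0,6) w=11 (creates cycle)
MST weight = 34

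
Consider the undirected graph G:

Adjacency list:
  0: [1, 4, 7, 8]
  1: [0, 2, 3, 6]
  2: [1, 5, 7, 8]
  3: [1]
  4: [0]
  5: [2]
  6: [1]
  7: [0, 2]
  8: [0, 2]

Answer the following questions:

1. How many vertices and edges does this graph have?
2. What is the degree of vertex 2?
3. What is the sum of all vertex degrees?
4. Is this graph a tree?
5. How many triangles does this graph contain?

Count: 9 vertices, 10 edges.
Vertex 2 has neighbors [1, 5, 7, 8], degree = 4.
Handshaking lemma: 2 * 10 = 20.
A tree on 9 vertices has 8 edges. This graph has 10 edges (2 extra). Not a tree.
Number of triangles = 0.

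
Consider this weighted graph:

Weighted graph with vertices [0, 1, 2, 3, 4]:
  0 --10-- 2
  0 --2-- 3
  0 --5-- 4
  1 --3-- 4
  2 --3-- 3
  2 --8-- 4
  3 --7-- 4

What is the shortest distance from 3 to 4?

Using Dijkstra's algorithm from vertex 3:
Shortest path: 3 -> 4
Total weight: 7 = 7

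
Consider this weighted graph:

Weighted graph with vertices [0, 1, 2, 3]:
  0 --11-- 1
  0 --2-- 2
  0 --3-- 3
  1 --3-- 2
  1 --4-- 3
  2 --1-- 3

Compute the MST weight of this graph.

Applying Kruskal's algorithm (sort edges by weight, add if no cycle):
  Add (2,3) w=1
  Add (0,2) w=2
  Skip (0,3) w=3 (creates cycle)
  Add (1,2) w=3
  Skip (1,3) w=4 (creates cycle)
  Skip (0,1) w=11 (creates cycle)
MST weight = 6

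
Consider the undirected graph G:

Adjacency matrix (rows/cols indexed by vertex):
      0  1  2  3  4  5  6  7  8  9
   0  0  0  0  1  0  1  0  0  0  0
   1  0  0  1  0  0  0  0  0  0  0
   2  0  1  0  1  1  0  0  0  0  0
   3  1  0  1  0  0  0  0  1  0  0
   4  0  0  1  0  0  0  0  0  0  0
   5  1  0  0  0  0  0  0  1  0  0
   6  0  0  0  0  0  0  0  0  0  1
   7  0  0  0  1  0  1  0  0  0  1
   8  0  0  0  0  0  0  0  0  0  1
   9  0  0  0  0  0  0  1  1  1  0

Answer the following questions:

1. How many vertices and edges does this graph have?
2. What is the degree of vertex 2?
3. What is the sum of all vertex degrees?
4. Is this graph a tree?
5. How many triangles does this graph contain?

Count: 10 vertices, 10 edges.
Vertex 2 has neighbors [1, 3, 4], degree = 3.
Handshaking lemma: 2 * 10 = 20.
A tree on 10 vertices has 9 edges. This graph has 10 edges (1 extra). Not a tree.
Number of triangles = 0.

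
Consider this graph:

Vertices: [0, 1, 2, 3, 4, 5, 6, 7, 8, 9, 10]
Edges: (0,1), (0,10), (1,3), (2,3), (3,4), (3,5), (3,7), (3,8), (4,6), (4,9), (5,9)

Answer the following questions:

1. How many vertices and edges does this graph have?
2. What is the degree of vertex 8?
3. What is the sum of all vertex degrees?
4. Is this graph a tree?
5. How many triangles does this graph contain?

Count: 11 vertices, 11 edges.
Vertex 8 has neighbors [3], degree = 1.
Handshaking lemma: 2 * 11 = 22.
A tree on 11 vertices has 10 edges. This graph has 11 edges (1 extra). Not a tree.
Number of triangles = 0.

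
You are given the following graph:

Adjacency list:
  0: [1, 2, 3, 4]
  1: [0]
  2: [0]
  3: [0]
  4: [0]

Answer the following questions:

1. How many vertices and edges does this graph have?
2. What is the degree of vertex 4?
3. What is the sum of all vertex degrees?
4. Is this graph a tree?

Count: 5 vertices, 4 edges.
Vertex 4 has neighbors [0], degree = 1.
Handshaking lemma: 2 * 4 = 8.
A graph is a tree iff it is connected and has exactly n-1 edges. This graph is connected (all 5 vertices in one component) and has 5-1 = 4 edges. It is a tree.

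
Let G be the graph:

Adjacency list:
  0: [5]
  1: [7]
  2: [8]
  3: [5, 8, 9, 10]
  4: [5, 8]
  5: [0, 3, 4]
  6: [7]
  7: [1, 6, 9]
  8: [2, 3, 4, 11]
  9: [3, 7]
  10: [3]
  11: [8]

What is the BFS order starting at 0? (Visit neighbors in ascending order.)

BFS from vertex 0 (neighbors processed in ascending order):
Visit order: 0, 5, 3, 4, 8, 9, 10, 2, 11, 7, 1, 6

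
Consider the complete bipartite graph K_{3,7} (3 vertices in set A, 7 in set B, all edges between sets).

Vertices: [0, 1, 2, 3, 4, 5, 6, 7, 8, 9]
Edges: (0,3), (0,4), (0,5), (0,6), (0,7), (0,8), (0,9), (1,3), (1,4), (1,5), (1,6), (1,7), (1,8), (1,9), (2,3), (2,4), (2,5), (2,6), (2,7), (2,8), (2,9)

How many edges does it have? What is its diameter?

K_{3,7} has 3 * 7 = 21 edges.
Any vertex reaches any opposite-side vertex in 1 step; same-side vertices reach in 2 steps via any opposite-side vertex.
Diameter = 2.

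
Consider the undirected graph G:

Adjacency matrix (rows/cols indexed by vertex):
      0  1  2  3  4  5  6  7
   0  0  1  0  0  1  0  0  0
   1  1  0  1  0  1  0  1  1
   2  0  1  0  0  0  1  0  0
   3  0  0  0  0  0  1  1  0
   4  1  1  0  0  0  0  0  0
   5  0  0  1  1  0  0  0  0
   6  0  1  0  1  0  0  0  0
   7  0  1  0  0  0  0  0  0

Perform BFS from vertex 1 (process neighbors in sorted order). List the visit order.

BFS from vertex 1 (neighbors processed in ascending order):
Visit order: 1, 0, 2, 4, 6, 7, 5, 3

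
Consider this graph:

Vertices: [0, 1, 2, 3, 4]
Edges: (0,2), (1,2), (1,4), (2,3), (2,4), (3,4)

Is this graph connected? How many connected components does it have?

Checking connectivity: the graph has 1 connected component(s).
All vertices are reachable from each other. The graph IS connected.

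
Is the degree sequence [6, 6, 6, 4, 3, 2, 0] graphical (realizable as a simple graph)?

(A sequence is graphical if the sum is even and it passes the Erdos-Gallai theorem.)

Sum of degrees = 27. Sum is odd, so the sequence is NOT graphical.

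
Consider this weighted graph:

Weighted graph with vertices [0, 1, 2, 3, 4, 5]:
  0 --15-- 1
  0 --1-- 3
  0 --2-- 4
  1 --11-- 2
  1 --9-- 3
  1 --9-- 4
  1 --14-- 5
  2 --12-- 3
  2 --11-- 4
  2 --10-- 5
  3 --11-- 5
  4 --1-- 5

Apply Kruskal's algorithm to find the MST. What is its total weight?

Applying Kruskal's algorithm (sort edges by weight, add if no cycle):
  Add (0,3) w=1
  Add (4,5) w=1
  Add (0,4) w=2
  Add (1,4) w=9
  Skip (1,3) w=9 (creates cycle)
  Add (2,5) w=10
  Skip (1,2) w=11 (creates cycle)
  Skip (2,4) w=11 (creates cycle)
  Skip (3,5) w=11 (creates cycle)
  Skip (2,3) w=12 (creates cycle)
  Skip (1,5) w=14 (creates cycle)
  Skip (0,1) w=15 (creates cycle)
MST weight = 23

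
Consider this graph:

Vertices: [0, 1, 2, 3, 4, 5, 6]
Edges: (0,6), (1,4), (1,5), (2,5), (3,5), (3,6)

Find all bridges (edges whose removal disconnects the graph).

A bridge is an edge whose removal increases the number of connected components.
Bridges found: (0,6), (1,4), (1,5), (2,5), (3,5), (3,6)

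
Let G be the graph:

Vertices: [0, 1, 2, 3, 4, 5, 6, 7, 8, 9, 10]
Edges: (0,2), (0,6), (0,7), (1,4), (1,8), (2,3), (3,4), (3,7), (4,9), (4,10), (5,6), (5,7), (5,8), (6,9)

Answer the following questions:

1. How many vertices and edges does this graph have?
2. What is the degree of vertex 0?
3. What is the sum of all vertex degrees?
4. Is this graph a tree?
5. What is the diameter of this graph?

Count: 11 vertices, 14 edges.
Vertex 0 has neighbors [2, 6, 7], degree = 3.
Handshaking lemma: 2 * 14 = 28.
A tree on 11 vertices has 10 edges. This graph has 14 edges (4 extra). Not a tree.
Diameter (longest shortest path) = 4.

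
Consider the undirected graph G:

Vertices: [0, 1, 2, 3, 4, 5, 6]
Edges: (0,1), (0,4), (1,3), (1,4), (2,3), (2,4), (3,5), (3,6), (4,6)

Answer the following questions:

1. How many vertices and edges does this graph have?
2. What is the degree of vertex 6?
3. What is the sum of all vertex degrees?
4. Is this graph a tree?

Count: 7 vertices, 9 edges.
Vertex 6 has neighbors [3, 4], degree = 2.
Handshaking lemma: 2 * 9 = 18.
A tree on 7 vertices has 6 edges. This graph has 9 edges (3 extra). Not a tree.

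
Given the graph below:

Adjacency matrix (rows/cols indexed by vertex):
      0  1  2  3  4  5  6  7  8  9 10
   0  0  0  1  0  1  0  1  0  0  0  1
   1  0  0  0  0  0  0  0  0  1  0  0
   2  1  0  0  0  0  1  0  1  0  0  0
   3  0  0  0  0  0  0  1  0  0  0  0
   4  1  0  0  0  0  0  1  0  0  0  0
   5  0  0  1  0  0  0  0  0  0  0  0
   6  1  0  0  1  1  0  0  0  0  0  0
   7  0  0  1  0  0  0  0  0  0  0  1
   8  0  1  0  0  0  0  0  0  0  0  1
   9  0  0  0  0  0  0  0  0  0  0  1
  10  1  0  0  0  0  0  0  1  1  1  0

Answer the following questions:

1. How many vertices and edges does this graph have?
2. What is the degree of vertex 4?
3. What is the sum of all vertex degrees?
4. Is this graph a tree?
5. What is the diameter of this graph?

Count: 11 vertices, 12 edges.
Vertex 4 has neighbors [0, 6], degree = 2.
Handshaking lemma: 2 * 12 = 24.
A tree on 11 vertices has 10 edges. This graph has 12 edges (2 extra). Not a tree.
Diameter (longest shortest path) = 5.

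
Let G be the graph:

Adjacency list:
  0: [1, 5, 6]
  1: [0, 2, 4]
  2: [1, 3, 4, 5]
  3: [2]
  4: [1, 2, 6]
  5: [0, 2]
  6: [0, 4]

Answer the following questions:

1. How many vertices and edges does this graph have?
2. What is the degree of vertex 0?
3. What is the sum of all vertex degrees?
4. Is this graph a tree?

Count: 7 vertices, 9 edges.
Vertex 0 has neighbors [1, 5, 6], degree = 3.
Handshaking lemma: 2 * 9 = 18.
A tree on 7 vertices has 6 edges. This graph has 9 edges (3 extra). Not a tree.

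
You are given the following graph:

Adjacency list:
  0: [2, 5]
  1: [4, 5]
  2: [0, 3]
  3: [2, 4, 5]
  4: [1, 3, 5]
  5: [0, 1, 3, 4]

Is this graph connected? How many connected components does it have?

Checking connectivity: the graph has 1 connected component(s).
All vertices are reachable from each other. The graph IS connected.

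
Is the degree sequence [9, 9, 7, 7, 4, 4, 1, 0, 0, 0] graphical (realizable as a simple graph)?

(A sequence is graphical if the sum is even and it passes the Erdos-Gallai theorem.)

Sum of degrees = 41. Sum is odd, so the sequence is NOT graphical.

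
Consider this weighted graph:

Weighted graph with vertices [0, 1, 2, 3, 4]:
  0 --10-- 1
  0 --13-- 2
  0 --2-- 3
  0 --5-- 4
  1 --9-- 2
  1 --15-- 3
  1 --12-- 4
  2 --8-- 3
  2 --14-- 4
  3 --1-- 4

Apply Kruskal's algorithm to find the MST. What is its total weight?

Applying Kruskal's algorithm (sort edges by weight, add if no cycle):
  Add (3,4) w=1
  Add (0,3) w=2
  Skip (0,4) w=5 (creates cycle)
  Add (2,3) w=8
  Add (1,2) w=9
  Skip (0,1) w=10 (creates cycle)
  Skip (1,4) w=12 (creates cycle)
  Skip (0,2) w=13 (creates cycle)
  Skip (2,4) w=14 (creates cycle)
  Skip (1,3) w=15 (creates cycle)
MST weight = 20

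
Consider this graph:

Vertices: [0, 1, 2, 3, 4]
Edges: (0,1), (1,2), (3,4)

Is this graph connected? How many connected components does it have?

Checking connectivity: the graph has 2 connected component(s).
Components: [[0, 1, 2], [3, 4]]. The graph is NOT connected.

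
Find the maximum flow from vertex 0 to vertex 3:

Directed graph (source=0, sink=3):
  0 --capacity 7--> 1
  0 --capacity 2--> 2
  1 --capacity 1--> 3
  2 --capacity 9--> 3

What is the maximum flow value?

Computing max flow:
  Flow on (0->1): 1/7
  Flow on (0->2): 2/2
  Flow on (1->3): 1/1
  Flow on (2->3): 2/9
Maximum flow = 3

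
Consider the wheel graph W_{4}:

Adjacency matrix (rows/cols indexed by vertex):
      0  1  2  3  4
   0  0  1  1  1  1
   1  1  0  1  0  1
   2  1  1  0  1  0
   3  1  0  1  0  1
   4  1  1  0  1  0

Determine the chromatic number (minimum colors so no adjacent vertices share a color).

W_{4} = C_{4} plus a hub adjacent to every cycle vertex.
The outer cycle needs 2 colors (even cycle); the hub is adjacent to all of them so needs a fresh color.
Chromatic number = 2 + 1 = 3.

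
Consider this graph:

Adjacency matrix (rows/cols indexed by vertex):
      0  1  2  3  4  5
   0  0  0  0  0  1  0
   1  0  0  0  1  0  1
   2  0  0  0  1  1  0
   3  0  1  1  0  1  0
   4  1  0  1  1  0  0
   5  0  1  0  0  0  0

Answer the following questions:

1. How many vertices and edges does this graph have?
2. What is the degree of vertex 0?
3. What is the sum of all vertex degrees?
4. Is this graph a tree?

Count: 6 vertices, 6 edges.
Vertex 0 has neighbors [4], degree = 1.
Handshaking lemma: 2 * 6 = 12.
A tree on 6 vertices has 5 edges. This graph has 6 edges (1 extra). Not a tree.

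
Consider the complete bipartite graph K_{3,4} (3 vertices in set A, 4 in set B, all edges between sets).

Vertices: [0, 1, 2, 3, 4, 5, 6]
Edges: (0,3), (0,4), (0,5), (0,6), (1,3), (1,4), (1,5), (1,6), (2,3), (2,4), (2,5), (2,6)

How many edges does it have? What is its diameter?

K_{3,4} has 3 * 4 = 12 edges.
Any vertex reaches any opposite-side vertex in 1 step; same-side vertices reach in 2 steps via any opposite-side vertex.
Diameter = 2.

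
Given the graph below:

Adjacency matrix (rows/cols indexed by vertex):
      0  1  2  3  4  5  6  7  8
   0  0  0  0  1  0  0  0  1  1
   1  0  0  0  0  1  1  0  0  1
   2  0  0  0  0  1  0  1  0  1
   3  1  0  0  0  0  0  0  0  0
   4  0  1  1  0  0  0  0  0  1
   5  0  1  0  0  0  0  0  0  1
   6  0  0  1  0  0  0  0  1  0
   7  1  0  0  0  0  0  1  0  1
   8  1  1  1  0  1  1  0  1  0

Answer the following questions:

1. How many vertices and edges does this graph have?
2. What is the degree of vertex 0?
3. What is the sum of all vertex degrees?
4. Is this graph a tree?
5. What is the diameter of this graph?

Count: 9 vertices, 13 edges.
Vertex 0 has neighbors [3, 7, 8], degree = 3.
Handshaking lemma: 2 * 13 = 26.
A tree on 9 vertices has 8 edges. This graph has 13 edges (5 extra). Not a tree.
Diameter (longest shortest path) = 3.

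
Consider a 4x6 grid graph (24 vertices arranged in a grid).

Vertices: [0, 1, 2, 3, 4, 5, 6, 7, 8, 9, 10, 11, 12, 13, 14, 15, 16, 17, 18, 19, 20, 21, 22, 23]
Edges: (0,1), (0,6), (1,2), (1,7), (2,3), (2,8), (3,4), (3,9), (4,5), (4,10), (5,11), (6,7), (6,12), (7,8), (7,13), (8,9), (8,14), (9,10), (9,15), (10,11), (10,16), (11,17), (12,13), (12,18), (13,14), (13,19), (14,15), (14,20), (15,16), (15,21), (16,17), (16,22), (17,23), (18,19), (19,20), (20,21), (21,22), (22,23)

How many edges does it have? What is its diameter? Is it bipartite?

A 4x6 grid has 18 vertical edges and 20 horizontal edges.
Total edges = 18 + 20 = 38.
Diameter = (4-1) + (6-1) = 8 (corner to opposite corner).
Grid graphs are bipartite (checkerboard coloring).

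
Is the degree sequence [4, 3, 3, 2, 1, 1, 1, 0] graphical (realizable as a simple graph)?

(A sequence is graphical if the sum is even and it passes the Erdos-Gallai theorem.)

Sum of degrees = 15. Sum is odd, so the sequence is NOT graphical.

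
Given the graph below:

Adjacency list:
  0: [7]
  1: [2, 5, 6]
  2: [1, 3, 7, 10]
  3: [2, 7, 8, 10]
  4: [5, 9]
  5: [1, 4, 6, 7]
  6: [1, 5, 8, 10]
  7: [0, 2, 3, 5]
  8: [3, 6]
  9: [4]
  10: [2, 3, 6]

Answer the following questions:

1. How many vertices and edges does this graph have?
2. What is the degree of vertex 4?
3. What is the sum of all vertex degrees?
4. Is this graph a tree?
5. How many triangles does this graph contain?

Count: 11 vertices, 16 edges.
Vertex 4 has neighbors [5, 9], degree = 2.
Handshaking lemma: 2 * 16 = 32.
A tree on 11 vertices has 10 edges. This graph has 16 edges (6 extra). Not a tree.
Number of triangles = 3.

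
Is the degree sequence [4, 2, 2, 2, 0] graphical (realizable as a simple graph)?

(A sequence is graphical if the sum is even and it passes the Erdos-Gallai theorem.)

Sum of degrees = 10. Sum is even but fails Erdos-Gallai. The sequence is NOT graphical.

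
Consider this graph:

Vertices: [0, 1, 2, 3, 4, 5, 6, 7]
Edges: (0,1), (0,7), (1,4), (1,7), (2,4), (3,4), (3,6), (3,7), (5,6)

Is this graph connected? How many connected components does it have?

Checking connectivity: the graph has 1 connected component(s).
All vertices are reachable from each other. The graph IS connected.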